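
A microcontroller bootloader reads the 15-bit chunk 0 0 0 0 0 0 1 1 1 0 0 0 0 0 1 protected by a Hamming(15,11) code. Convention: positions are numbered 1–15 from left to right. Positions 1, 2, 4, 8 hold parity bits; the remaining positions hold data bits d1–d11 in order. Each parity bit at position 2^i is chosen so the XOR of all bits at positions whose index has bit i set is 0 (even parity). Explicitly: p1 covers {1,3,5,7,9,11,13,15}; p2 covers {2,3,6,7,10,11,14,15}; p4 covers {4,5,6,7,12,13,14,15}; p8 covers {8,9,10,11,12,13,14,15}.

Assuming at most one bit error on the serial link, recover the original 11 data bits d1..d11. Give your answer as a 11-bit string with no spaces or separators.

s1 (pos 1,3,5,7,9,11,13,15): 0⊕0⊕0⊕1⊕1⊕0⊕0⊕1 = 1
s2 (pos 2,3,6,7,10,11,14,15): 0⊕0⊕0⊕1⊕0⊕0⊕0⊕1 = 0
s4 (pos 4,5,6,7,12,13,14,15): 0⊕0⊕0⊕1⊕0⊕0⊕0⊕1 = 0
s8 (pos 8,9,10,11,12,13,14,15): 1⊕1⊕0⊕0⊕0⊕0⊕0⊕1 = 1
Syndrome s8…s1 = 1001 → error at position 9.
Flip position 9: 000000111000001 → 000000110000001
Read data bits from positions 3,5,6,7,9,10,11,12,13,14,15: 00010000001

00010000001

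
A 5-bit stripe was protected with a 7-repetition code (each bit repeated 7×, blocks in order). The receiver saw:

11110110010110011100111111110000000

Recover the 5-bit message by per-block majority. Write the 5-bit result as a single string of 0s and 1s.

Block 1 (1111011): 6 ones → 1
Block 2 (0010110): 3 ones → 0
Block 3 (0111001): 4 ones → 1
Block 4 (1111111): 7 ones → 1
Block 5 (0000000): 0 ones → 0

10110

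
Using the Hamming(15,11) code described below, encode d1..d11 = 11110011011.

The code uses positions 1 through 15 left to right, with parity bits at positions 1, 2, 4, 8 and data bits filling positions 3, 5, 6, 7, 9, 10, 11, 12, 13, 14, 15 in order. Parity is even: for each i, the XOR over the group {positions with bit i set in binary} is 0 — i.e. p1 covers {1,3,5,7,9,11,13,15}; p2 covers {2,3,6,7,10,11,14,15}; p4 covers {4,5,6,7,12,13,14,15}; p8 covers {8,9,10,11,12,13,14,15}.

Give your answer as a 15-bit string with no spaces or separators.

101011100011011

Place data at non-parity positions: p1 p2 1 p4 1 1 1 p8 0 0 1 1 0 1 1
p1 (pos 1,3,5,7,9,11,13,15): XOR of data positions = 1⊕1⊕1⊕0⊕1⊕0⊕1 = 1
p2 (pos 2,3,6,7,10,11,14,15): XOR of data positions = 1⊕1⊕1⊕0⊕1⊕1⊕1 = 0
p4 (pos 4,5,6,7,12,13,14,15): XOR of data positions = 1⊕1⊕1⊕1⊕0⊕1⊕1 = 0
p8 (pos 8,9,10,11,12,13,14,15): XOR of data positions = 0⊕0⊕1⊕1⊕0⊕1⊕1 = 0
Codeword: 101011100011011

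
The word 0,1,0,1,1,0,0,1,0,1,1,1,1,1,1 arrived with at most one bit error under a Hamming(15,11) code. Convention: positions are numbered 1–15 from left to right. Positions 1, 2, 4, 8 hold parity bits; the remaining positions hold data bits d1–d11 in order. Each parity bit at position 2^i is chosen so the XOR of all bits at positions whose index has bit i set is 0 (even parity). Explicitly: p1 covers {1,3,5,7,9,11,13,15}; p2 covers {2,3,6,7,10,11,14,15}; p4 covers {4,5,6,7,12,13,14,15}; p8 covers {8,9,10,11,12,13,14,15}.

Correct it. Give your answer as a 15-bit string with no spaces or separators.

s1 (pos 1,3,5,7,9,11,13,15): 0⊕0⊕1⊕0⊕0⊕1⊕1⊕1 = 0
s2 (pos 2,3,6,7,10,11,14,15): 1⊕0⊕0⊕0⊕1⊕1⊕1⊕1 = 1
s4 (pos 4,5,6,7,12,13,14,15): 1⊕1⊕0⊕0⊕1⊕1⊕1⊕1 = 0
s8 (pos 8,9,10,11,12,13,14,15): 1⊕0⊕1⊕1⊕1⊕1⊕1⊕1 = 1
Syndrome s8…s1 = 1010 → error at position 10.
Flip position 10: 010110010111111 → 010110010011111

010110010011111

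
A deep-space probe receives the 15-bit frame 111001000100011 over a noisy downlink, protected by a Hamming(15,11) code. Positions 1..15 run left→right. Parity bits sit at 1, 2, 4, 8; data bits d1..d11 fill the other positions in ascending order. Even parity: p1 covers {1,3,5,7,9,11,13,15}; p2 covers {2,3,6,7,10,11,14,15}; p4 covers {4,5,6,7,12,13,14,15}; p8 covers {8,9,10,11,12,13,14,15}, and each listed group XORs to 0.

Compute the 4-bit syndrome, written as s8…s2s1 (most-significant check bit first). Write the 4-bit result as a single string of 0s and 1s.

s1 (pos 1,3,5,7,9,11,13,15): 1⊕1⊕0⊕0⊕0⊕0⊕0⊕1 = 1
s2 (pos 2,3,6,7,10,11,14,15): 1⊕1⊕1⊕0⊕1⊕0⊕1⊕1 = 0
s4 (pos 4,5,6,7,12,13,14,15): 0⊕0⊕1⊕0⊕0⊕0⊕1⊕1 = 1
s8 (pos 8,9,10,11,12,13,14,15): 0⊕0⊕1⊕0⊕0⊕0⊕1⊕1 = 1
Syndrome s8…s1 = 1101 → error at position 13.

1101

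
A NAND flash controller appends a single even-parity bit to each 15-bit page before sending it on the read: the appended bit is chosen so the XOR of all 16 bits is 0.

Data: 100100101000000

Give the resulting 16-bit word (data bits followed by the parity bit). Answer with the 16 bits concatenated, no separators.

XOR of the 15 data bits: 1⊕0⊕0⊕1⊕0⊕0⊕1⊕0⊕1⊕0⊕0⊕0⊕0⊕0⊕0 = 0
Parity bit = 0 (so all 16 bits XOR to 0).

1001001010000000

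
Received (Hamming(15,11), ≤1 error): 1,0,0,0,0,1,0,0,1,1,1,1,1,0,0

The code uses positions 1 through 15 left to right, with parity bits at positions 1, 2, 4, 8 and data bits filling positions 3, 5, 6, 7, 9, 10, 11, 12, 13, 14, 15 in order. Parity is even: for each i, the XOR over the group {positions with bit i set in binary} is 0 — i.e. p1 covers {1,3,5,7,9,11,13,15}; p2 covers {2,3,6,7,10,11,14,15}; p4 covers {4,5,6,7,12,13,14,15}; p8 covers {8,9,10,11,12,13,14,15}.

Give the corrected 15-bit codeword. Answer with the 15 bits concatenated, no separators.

100001001111110

s1 (pos 1,3,5,7,9,11,13,15): 1⊕0⊕0⊕0⊕1⊕1⊕1⊕0 = 0
s2 (pos 2,3,6,7,10,11,14,15): 0⊕0⊕1⊕0⊕1⊕1⊕0⊕0 = 1
s4 (pos 4,5,6,7,12,13,14,15): 0⊕0⊕1⊕0⊕1⊕1⊕0⊕0 = 1
s8 (pos 8,9,10,11,12,13,14,15): 0⊕1⊕1⊕1⊕1⊕1⊕0⊕0 = 1
Syndrome s8…s1 = 1110 → error at position 14.
Flip position 14: 100001001111100 → 100001001111110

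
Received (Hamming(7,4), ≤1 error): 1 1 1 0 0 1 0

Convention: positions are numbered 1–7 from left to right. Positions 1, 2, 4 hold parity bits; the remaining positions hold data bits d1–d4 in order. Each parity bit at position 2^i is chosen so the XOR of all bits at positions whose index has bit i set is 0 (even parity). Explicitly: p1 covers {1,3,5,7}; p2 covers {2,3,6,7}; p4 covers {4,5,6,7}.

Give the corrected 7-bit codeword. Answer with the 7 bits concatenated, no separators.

s1 (pos 1,3,5,7): 1⊕1⊕0⊕0 = 0
s2 (pos 2,3,6,7): 1⊕1⊕1⊕0 = 1
s4 (pos 4,5,6,7): 0⊕0⊕1⊕0 = 1
Syndrome s4…s1 = 110 → error at position 6.
Flip position 6: 1110010 → 1110000

1110000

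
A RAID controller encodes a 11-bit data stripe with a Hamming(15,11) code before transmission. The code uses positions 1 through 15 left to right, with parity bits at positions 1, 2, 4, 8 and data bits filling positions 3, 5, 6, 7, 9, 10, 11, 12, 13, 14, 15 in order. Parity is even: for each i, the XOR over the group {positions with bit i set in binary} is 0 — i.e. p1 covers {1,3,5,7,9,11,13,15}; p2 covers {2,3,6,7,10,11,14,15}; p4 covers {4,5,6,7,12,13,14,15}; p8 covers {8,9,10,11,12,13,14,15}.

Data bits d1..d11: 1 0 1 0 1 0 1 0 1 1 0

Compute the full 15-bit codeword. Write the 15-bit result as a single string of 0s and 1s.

Place data at non-parity positions: p1 p2 1 p4 0 1 0 p8 1 0 1 0 1 1 0
p1 (pos 1,3,5,7,9,11,13,15): XOR of data positions = 1⊕0⊕0⊕1⊕1⊕1⊕0 = 0
p2 (pos 2,3,6,7,10,11,14,15): XOR of data positions = 1⊕1⊕0⊕0⊕1⊕1⊕0 = 0
p4 (pos 4,5,6,7,12,13,14,15): XOR of data positions = 0⊕1⊕0⊕0⊕1⊕1⊕0 = 1
p8 (pos 8,9,10,11,12,13,14,15): XOR of data positions = 1⊕0⊕1⊕0⊕1⊕1⊕0 = 0
Codeword: 001101001010110

001101001010110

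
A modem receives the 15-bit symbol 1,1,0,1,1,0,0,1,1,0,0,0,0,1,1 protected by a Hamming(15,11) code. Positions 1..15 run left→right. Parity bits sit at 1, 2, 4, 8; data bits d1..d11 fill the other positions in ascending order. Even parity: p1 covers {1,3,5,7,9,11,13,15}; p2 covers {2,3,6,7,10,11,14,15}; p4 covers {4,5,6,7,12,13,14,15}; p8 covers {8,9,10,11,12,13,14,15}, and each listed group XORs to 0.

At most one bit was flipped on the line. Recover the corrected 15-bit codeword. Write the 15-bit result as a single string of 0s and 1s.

100110011000011

s1 (pos 1,3,5,7,9,11,13,15): 1⊕0⊕1⊕0⊕1⊕0⊕0⊕1 = 0
s2 (pos 2,3,6,7,10,11,14,15): 1⊕0⊕0⊕0⊕0⊕0⊕1⊕1 = 1
s4 (pos 4,5,6,7,12,13,14,15): 1⊕1⊕0⊕0⊕0⊕0⊕1⊕1 = 0
s8 (pos 8,9,10,11,12,13,14,15): 1⊕1⊕0⊕0⊕0⊕0⊕1⊕1 = 0
Syndrome s8…s1 = 0010 → error at position 2.
Flip position 2: 110110011000011 → 100110011000011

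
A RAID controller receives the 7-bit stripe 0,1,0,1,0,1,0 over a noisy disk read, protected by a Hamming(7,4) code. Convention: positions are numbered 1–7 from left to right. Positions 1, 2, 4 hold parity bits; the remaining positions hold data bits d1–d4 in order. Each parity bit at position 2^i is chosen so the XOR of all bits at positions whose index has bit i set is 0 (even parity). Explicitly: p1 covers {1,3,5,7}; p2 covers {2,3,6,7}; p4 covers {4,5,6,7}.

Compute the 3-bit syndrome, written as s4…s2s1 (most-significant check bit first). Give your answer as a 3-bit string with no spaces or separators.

000

s1 (pos 1,3,5,7): 0⊕0⊕0⊕0 = 0
s2 (pos 2,3,6,7): 1⊕0⊕1⊕0 = 0
s4 (pos 4,5,6,7): 1⊕0⊕1⊕0 = 0
Syndrome s4…s1 = 000 → no error.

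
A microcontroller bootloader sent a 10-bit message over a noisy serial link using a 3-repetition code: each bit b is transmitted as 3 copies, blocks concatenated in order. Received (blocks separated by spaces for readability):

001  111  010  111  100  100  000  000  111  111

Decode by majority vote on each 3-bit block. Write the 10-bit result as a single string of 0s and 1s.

Block 1 (001): 1 one → 0
Block 2 (111): 3 ones → 1
Block 3 (010): 1 one → 0
Block 4 (111): 3 ones → 1
Block 5 (100): 1 one → 0
Block 6 (100): 1 one → 0
Block 7 (000): 0 ones → 0
Block 8 (000): 0 ones → 0
Block 9 (111): 3 ones → 1
Block 10 (111): 3 ones → 1

0101000011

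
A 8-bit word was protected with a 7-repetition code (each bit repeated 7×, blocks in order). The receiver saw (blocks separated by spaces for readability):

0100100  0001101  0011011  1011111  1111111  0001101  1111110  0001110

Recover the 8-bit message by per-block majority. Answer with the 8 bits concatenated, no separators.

00111010

Block 1 (0100100): 2 ones → 0
Block 2 (0001101): 3 ones → 0
Block 3 (0011011): 4 ones → 1
Block 4 (1011111): 6 ones → 1
Block 5 (1111111): 7 ones → 1
Block 6 (0001101): 3 ones → 0
Block 7 (1111110): 6 ones → 1
Block 8 (0001110): 3 ones → 0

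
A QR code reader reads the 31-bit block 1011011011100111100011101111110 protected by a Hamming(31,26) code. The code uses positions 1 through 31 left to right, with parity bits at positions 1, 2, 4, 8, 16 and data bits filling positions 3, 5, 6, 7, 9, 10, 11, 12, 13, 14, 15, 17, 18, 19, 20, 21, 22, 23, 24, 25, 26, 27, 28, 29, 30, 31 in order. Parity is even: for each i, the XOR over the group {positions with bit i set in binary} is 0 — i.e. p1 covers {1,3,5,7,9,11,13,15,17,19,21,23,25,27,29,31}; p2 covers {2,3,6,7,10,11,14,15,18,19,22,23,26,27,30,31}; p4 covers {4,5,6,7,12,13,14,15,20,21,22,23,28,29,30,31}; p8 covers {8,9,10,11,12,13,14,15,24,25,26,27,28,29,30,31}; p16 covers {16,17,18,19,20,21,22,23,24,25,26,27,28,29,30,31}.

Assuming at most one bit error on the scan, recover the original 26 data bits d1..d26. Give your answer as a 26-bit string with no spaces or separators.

s1 (pos 1,3,5,7,9,11,13,15,17,19,21,23,25,27,29,31): 1⊕1⊕0⊕1⊕1⊕1⊕0⊕1⊕1⊕0⊕1⊕1⊕1⊕1⊕1⊕0 = 0
s2 (pos 2,3,6,7,10,11,14,15,18,19,22,23,26,27,30,31): 0⊕1⊕1⊕1⊕1⊕1⊕1⊕1⊕0⊕0⊕1⊕1⊕1⊕1⊕1⊕0 = 0
s4 (pos 4,5,6,7,12,13,14,15,20,21,22,23,28,29,30,31): 1⊕0⊕1⊕1⊕0⊕0⊕1⊕1⊕0⊕1⊕1⊕1⊕1⊕1⊕1⊕0 = 1
s8 (pos 8,9,10,11,12,13,14,15,24,25,26,27,28,29,30,31): 0⊕1⊕1⊕1⊕0⊕0⊕1⊕1⊕0⊕1⊕1⊕1⊕1⊕1⊕1⊕0 = 1
s16 (pos 16,17,18,19,20,21,22,23,24,25,26,27,28,29,30,31): 1⊕1⊕0⊕0⊕0⊕1⊕1⊕1⊕0⊕1⊕1⊕1⊕1⊕1⊕1⊕0 = 1
Syndrome s16…s1 = 11100 → error at position 28.
Flip position 28: 1011011011100111100011101111110 → 1011011011100111100011101110110
Read data bits from positions 3,5,6,7,9,10,11,12,13,14,15,17,18,19,20,21,22,23,24,25,26,27,28,29,30,31: 10111110011100011101110110

10111110011100011101110110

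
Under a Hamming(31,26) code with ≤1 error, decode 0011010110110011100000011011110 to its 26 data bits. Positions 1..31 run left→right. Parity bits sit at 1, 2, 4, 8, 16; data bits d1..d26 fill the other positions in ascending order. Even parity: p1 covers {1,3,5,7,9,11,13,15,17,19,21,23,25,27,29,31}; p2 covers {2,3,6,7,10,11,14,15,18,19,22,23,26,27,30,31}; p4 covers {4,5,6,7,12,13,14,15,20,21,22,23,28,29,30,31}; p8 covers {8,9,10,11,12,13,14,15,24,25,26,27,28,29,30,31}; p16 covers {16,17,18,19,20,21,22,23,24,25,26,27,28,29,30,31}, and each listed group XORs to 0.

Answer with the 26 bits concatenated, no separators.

s1 (pos 1,3,5,7,9,11,13,15,17,19,21,23,25,27,29,31): 0⊕1⊕0⊕0⊕1⊕1⊕0⊕1⊕1⊕0⊕0⊕0⊕1⊕1⊕1⊕0 = 0
s2 (pos 2,3,6,7,10,11,14,15,18,19,22,23,26,27,30,31): 0⊕1⊕1⊕0⊕0⊕1⊕0⊕1⊕0⊕0⊕0⊕0⊕0⊕1⊕1⊕0 = 0
s4 (pos 4,5,6,7,12,13,14,15,20,21,22,23,28,29,30,31): 1⊕0⊕1⊕0⊕1⊕0⊕0⊕1⊕0⊕0⊕0⊕0⊕1⊕1⊕1⊕0 = 1
s8 (pos 8,9,10,11,12,13,14,15,24,25,26,27,28,29,30,31): 1⊕1⊕0⊕1⊕1⊕0⊕0⊕1⊕1⊕1⊕0⊕1⊕1⊕1⊕1⊕0 = 1
s16 (pos 16,17,18,19,20,21,22,23,24,25,26,27,28,29,30,31): 1⊕1⊕0⊕0⊕0⊕0⊕0⊕0⊕1⊕1⊕0⊕1⊕1⊕1⊕1⊕0 = 0
Syndrome s16…s1 = 01100 → error at position 12.
Flip position 12: 0011010110110011100000011011110 → 0011010110100011100000011011110
Read data bits from positions 3,5,6,7,9,10,11,12,13,14,15,17,18,19,20,21,22,23,24,25,26,27,28,29,30,31: 10101010001100000011011110

10101010001100000011011110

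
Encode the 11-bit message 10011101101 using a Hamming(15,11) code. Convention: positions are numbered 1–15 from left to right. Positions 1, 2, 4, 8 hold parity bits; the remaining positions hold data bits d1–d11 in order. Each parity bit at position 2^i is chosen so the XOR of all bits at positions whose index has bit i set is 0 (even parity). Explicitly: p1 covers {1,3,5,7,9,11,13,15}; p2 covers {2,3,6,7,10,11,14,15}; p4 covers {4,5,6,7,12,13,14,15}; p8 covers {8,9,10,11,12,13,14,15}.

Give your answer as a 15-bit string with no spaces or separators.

Place data at non-parity positions: p1 p2 1 p4 0 0 1 p8 1 1 0 1 1 0 1
p1 (pos 1,3,5,7,9,11,13,15): XOR of data positions = 1⊕0⊕1⊕1⊕0⊕1⊕1 = 1
p2 (pos 2,3,6,7,10,11,14,15): XOR of data positions = 1⊕0⊕1⊕1⊕0⊕0⊕1 = 0
p4 (pos 4,5,6,7,12,13,14,15): XOR of data positions = 0⊕0⊕1⊕1⊕1⊕0⊕1 = 0
p8 (pos 8,9,10,11,12,13,14,15): XOR of data positions = 1⊕1⊕0⊕1⊕1⊕0⊕1 = 1
Codeword: 101000111101101

101000111101101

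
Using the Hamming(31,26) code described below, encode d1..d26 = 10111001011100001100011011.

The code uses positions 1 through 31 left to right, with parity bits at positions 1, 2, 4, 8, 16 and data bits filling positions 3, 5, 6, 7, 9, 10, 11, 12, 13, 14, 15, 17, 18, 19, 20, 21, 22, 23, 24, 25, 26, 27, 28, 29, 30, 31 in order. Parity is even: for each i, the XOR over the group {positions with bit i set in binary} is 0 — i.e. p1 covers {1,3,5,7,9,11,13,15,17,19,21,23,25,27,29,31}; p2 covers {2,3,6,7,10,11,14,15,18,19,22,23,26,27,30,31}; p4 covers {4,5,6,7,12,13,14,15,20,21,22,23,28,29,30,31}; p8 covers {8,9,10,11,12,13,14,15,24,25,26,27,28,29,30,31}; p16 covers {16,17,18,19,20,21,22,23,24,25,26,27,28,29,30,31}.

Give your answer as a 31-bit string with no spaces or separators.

0010011010010111100001100011011

Place data at non-parity positions: p1 p2 1 p4 0 1 1 p8 1 0 0 1 0 1 1 p16 1 0 0 0 0 1 1 0 0 0 1 1 0 1 1
p1 (pos 1,3,5,7,9,11,13,15,17,19,21,23,25,27,29,31): XOR of data positions = 1⊕0⊕1⊕1⊕0⊕0⊕1⊕1⊕0⊕0⊕1⊕0⊕1⊕0⊕1 = 0
p2 (pos 2,3,6,7,10,11,14,15,18,19,22,23,26,27,30,31): XOR of data positions = 1⊕1⊕1⊕0⊕0⊕1⊕1⊕0⊕0⊕1⊕1⊕0⊕1⊕1⊕1 = 0
p4 (pos 4,5,6,7,12,13,14,15,20,21,22,23,28,29,30,31): XOR of data positions = 0⊕1⊕1⊕1⊕0⊕1⊕1⊕0⊕0⊕1⊕1⊕1⊕0⊕1⊕1 = 0
p8 (pos 8,9,10,11,12,13,14,15,24,25,26,27,28,29,30,31): XOR of data positions = 1⊕0⊕0⊕1⊕0⊕1⊕1⊕0⊕0⊕0⊕1⊕1⊕0⊕1⊕1 = 0
p16 (pos 16,17,18,19,20,21,22,23,24,25,26,27,28,29,30,31): XOR of data positions = 1⊕0⊕0⊕0⊕0⊕1⊕1⊕0⊕0⊕0⊕1⊕1⊕0⊕1⊕1 = 1
Codeword: 0010011010010111100001100011011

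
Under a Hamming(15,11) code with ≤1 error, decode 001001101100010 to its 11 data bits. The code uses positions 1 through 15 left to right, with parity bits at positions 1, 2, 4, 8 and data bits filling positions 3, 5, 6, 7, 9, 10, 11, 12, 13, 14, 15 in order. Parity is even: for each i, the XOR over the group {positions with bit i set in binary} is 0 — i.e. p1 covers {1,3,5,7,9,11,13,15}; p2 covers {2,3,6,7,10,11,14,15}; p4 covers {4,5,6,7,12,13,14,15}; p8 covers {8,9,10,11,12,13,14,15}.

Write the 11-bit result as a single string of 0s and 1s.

s1 (pos 1,3,5,7,9,11,13,15): 0⊕1⊕0⊕1⊕1⊕0⊕0⊕0 = 1
s2 (pos 2,3,6,7,10,11,14,15): 0⊕1⊕1⊕1⊕1⊕0⊕1⊕0 = 1
s4 (pos 4,5,6,7,12,13,14,15): 0⊕0⊕1⊕1⊕0⊕0⊕1⊕0 = 1
s8 (pos 8,9,10,11,12,13,14,15): 0⊕1⊕1⊕0⊕0⊕0⊕1⊕0 = 1
Syndrome s8…s1 = 1111 → error at position 15.
Flip position 15: 001001101100010 → 001001101100011
Read data bits from positions 3,5,6,7,9,10,11,12,13,14,15: 10111100011

10111100011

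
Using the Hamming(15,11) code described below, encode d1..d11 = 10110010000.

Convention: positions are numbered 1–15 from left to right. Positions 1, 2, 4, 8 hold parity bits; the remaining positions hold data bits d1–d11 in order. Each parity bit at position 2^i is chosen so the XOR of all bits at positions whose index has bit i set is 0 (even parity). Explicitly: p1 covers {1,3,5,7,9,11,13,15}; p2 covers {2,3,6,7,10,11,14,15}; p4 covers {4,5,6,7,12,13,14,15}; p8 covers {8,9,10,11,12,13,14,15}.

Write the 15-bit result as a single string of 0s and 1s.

101001110010000

Place data at non-parity positions: p1 p2 1 p4 0 1 1 p8 0 0 1 0 0 0 0
p1 (pos 1,3,5,7,9,11,13,15): XOR of data positions = 1⊕0⊕1⊕0⊕1⊕0⊕0 = 1
p2 (pos 2,3,6,7,10,11,14,15): XOR of data positions = 1⊕1⊕1⊕0⊕1⊕0⊕0 = 0
p4 (pos 4,5,6,7,12,13,14,15): XOR of data positions = 0⊕1⊕1⊕0⊕0⊕0⊕0 = 0
p8 (pos 8,9,10,11,12,13,14,15): XOR of data positions = 0⊕0⊕1⊕0⊕0⊕0⊕0 = 1
Codeword: 101001110010000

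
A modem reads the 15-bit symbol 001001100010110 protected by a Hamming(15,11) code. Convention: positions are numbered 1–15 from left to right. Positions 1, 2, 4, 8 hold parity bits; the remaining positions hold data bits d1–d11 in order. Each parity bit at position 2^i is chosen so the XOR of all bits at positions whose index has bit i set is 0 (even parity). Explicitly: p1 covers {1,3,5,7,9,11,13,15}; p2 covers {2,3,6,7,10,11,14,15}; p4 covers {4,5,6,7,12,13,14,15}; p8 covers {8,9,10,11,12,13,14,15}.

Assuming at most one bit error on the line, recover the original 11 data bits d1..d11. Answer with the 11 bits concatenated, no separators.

s1 (pos 1,3,5,7,9,11,13,15): 0⊕1⊕0⊕1⊕0⊕1⊕1⊕0 = 0
s2 (pos 2,3,6,7,10,11,14,15): 0⊕1⊕1⊕1⊕0⊕1⊕1⊕0 = 1
s4 (pos 4,5,6,7,12,13,14,15): 0⊕0⊕1⊕1⊕0⊕1⊕1⊕0 = 0
s8 (pos 8,9,10,11,12,13,14,15): 0⊕0⊕0⊕1⊕0⊕1⊕1⊕0 = 1
Syndrome s8…s1 = 1010 → error at position 10.
Flip position 10: 001001100010110 → 001001100110110
Read data bits from positions 3,5,6,7,9,10,11,12,13,14,15: 10110110110

10110110110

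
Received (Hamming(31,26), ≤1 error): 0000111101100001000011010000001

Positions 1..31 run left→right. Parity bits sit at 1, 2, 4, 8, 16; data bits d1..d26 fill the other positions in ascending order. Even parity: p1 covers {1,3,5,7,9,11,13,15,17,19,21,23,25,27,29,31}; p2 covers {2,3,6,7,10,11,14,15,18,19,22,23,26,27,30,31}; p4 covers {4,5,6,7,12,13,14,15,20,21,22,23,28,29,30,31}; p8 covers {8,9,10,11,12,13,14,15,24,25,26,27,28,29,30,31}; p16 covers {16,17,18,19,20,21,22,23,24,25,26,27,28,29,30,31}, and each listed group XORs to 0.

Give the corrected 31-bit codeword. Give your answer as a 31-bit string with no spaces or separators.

s1 (pos 1,3,5,7,9,11,13,15,17,19,21,23,25,27,29,31): 0⊕0⊕1⊕1⊕0⊕1⊕0⊕0⊕0⊕0⊕1⊕0⊕0⊕0⊕0⊕1 = 1
s2 (pos 2,3,6,7,10,11,14,15,18,19,22,23,26,27,30,31): 0⊕0⊕1⊕1⊕1⊕1⊕0⊕0⊕0⊕0⊕1⊕0⊕0⊕0⊕0⊕1 = 0
s4 (pos 4,5,6,7,12,13,14,15,20,21,22,23,28,29,30,31): 0⊕1⊕1⊕1⊕0⊕0⊕0⊕0⊕0⊕1⊕1⊕0⊕0⊕0⊕0⊕1 = 0
s8 (pos 8,9,10,11,12,13,14,15,24,25,26,27,28,29,30,31): 1⊕0⊕1⊕1⊕0⊕0⊕0⊕0⊕1⊕0⊕0⊕0⊕0⊕0⊕0⊕1 = 1
s16 (pos 16,17,18,19,20,21,22,23,24,25,26,27,28,29,30,31): 1⊕0⊕0⊕0⊕0⊕1⊕1⊕0⊕1⊕0⊕0⊕0⊕0⊕0⊕0⊕1 = 1
Syndrome s16…s1 = 11001 → error at position 25.
Flip position 25: 0000111101100001000011010000001 → 0000111101100001000011011000001

0000111101100001000011011000001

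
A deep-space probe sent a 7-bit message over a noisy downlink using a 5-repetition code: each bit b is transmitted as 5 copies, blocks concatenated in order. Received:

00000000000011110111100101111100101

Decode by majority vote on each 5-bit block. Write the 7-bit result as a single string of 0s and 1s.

Block 1 (00000): 0 ones → 0
Block 2 (00000): 0 ones → 0
Block 3 (00111): 3 ones → 1
Block 4 (10111): 4 ones → 1
Block 5 (10010): 2 ones → 0
Block 6 (11111): 5 ones → 1
Block 7 (00101): 2 ones → 0

0011010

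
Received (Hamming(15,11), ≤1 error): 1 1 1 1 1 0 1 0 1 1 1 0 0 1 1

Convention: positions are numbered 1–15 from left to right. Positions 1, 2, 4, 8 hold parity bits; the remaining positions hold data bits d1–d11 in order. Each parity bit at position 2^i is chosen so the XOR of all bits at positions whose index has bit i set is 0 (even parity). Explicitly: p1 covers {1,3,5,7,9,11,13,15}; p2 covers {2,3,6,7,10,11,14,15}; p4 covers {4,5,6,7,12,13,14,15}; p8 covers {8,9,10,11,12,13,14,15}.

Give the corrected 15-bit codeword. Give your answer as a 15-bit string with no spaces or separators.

s1 (pos 1,3,5,7,9,11,13,15): 1⊕1⊕1⊕1⊕1⊕1⊕0⊕1 = 1
s2 (pos 2,3,6,7,10,11,14,15): 1⊕1⊕0⊕1⊕1⊕1⊕1⊕1 = 1
s4 (pos 4,5,6,7,12,13,14,15): 1⊕1⊕0⊕1⊕0⊕0⊕1⊕1 = 1
s8 (pos 8,9,10,11,12,13,14,15): 0⊕1⊕1⊕1⊕0⊕0⊕1⊕1 = 1
Syndrome s8…s1 = 1111 → error at position 15.
Flip position 15: 111110101110011 → 111110101110010

111110101110010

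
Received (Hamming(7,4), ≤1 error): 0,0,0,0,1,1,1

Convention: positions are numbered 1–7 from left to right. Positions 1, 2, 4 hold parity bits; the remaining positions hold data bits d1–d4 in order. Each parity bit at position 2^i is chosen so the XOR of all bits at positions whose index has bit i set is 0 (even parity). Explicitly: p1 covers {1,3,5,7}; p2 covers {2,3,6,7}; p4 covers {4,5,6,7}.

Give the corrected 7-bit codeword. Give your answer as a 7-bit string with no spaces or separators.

s1 (pos 1,3,5,7): 0⊕0⊕1⊕1 = 0
s2 (pos 2,3,6,7): 0⊕0⊕1⊕1 = 0
s4 (pos 4,5,6,7): 0⊕1⊕1⊕1 = 1
Syndrome s4…s1 = 100 → error at position 4.
Flip position 4: 0000111 → 0001111

0001111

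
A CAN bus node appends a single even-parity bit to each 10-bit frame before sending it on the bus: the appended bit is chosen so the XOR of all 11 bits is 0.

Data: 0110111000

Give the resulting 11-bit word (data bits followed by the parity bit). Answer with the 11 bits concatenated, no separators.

XOR of the 10 data bits: 0⊕1⊕1⊕0⊕1⊕1⊕1⊕0⊕0⊕0 = 1
Parity bit = 1 (so all 11 bits XOR to 0).

01101110001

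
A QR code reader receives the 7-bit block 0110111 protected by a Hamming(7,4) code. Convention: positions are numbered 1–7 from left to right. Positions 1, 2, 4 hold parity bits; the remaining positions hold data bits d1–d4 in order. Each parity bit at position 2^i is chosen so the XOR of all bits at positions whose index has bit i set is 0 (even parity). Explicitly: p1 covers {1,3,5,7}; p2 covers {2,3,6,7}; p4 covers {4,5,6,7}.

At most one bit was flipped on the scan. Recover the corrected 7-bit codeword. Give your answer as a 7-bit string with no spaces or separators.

0110011

s1 (pos 1,3,5,7): 0⊕1⊕1⊕1 = 1
s2 (pos 2,3,6,7): 1⊕1⊕1⊕1 = 0
s4 (pos 4,5,6,7): 0⊕1⊕1⊕1 = 1
Syndrome s4…s1 = 101 → error at position 5.
Flip position 5: 0110111 → 0110011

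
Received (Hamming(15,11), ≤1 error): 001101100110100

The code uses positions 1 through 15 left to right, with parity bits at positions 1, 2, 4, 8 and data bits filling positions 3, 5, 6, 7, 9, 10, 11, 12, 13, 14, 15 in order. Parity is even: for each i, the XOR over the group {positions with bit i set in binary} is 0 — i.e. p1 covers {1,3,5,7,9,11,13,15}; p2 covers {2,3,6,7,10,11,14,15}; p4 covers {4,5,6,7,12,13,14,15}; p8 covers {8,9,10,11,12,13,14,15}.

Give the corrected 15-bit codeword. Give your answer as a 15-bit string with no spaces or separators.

001101100010100

s1 (pos 1,3,5,7,9,11,13,15): 0⊕1⊕0⊕1⊕0⊕1⊕1⊕0 = 0
s2 (pos 2,3,6,7,10,11,14,15): 0⊕1⊕1⊕1⊕1⊕1⊕0⊕0 = 1
s4 (pos 4,5,6,7,12,13,14,15): 1⊕0⊕1⊕1⊕0⊕1⊕0⊕0 = 0
s8 (pos 8,9,10,11,12,13,14,15): 0⊕0⊕1⊕1⊕0⊕1⊕0⊕0 = 1
Syndrome s8…s1 = 1010 → error at position 10.
Flip position 10: 001101100110100 → 001101100010100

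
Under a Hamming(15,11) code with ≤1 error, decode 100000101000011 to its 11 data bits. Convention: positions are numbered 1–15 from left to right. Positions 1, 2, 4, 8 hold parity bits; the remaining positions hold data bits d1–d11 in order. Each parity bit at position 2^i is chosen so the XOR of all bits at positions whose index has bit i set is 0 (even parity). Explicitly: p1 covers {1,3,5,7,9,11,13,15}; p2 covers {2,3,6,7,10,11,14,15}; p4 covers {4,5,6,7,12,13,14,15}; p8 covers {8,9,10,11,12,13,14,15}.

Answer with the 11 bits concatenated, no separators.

s1 (pos 1,3,5,7,9,11,13,15): 1⊕0⊕0⊕1⊕1⊕0⊕0⊕1 = 0
s2 (pos 2,3,6,7,10,11,14,15): 0⊕0⊕0⊕1⊕0⊕0⊕1⊕1 = 1
s4 (pos 4,5,6,7,12,13,14,15): 0⊕0⊕0⊕1⊕0⊕0⊕1⊕1 = 1
s8 (pos 8,9,10,11,12,13,14,15): 0⊕1⊕0⊕0⊕0⊕0⊕1⊕1 = 1
Syndrome s8…s1 = 1110 → error at position 14.
Flip position 14: 100000101000011 → 100000101000001
Read data bits from positions 3,5,6,7,9,10,11,12,13,14,15: 00011000001

00011000001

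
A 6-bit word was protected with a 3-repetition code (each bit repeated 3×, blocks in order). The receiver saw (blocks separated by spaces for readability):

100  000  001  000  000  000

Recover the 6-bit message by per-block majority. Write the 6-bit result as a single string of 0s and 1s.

000000

Block 1 (100): 1 one → 0
Block 2 (000): 0 ones → 0
Block 3 (001): 1 one → 0
Block 4 (000): 0 ones → 0
Block 5 (000): 0 ones → 0
Block 6 (000): 0 ones → 0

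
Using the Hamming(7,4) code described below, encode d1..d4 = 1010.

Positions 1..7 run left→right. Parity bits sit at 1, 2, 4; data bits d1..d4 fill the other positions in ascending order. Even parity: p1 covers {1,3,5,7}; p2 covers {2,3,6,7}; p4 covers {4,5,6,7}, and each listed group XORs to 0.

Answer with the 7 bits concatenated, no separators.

Place data at non-parity positions: p1 p2 1 p4 0 1 0
p1 (pos 1,3,5,7): XOR of data positions = 1⊕0⊕0 = 1
p2 (pos 2,3,6,7): XOR of data positions = 1⊕1⊕0 = 0
p4 (pos 4,5,6,7): XOR of data positions = 0⊕1⊕0 = 1
Codeword: 1011010

1011010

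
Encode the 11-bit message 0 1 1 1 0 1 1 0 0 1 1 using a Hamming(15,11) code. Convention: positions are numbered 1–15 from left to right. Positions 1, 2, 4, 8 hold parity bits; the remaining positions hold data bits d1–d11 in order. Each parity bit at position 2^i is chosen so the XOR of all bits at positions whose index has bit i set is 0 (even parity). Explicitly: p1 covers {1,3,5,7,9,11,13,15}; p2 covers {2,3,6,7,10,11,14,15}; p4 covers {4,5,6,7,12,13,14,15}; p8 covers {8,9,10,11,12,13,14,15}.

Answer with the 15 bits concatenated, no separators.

000111100110011

Place data at non-parity positions: p1 p2 0 p4 1 1 1 p8 0 1 1 0 0 1 1
p1 (pos 1,3,5,7,9,11,13,15): XOR of data positions = 0⊕1⊕1⊕0⊕1⊕0⊕1 = 0
p2 (pos 2,3,6,7,10,11,14,15): XOR of data positions = 0⊕1⊕1⊕1⊕1⊕1⊕1 = 0
p4 (pos 4,5,6,7,12,13,14,15): XOR of data positions = 1⊕1⊕1⊕0⊕0⊕1⊕1 = 1
p8 (pos 8,9,10,11,12,13,14,15): XOR of data positions = 0⊕1⊕1⊕0⊕0⊕1⊕1 = 0
Codeword: 000111100110011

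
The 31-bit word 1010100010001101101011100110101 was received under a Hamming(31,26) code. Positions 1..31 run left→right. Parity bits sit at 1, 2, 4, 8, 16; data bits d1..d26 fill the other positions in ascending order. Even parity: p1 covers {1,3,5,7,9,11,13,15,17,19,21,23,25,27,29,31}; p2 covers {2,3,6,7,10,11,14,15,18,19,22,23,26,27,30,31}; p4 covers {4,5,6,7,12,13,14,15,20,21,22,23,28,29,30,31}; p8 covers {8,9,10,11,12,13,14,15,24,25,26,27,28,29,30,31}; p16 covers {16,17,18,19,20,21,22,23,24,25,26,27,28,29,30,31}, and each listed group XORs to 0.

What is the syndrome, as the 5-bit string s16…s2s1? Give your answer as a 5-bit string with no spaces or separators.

s1 (pos 1,3,5,7,9,11,13,15,17,19,21,23,25,27,29,31): 1⊕1⊕1⊕0⊕1⊕0⊕1⊕0⊕1⊕1⊕1⊕1⊕0⊕1⊕1⊕1 = 0
s2 (pos 2,3,6,7,10,11,14,15,18,19,22,23,26,27,30,31): 0⊕1⊕0⊕0⊕0⊕0⊕1⊕0⊕0⊕1⊕1⊕1⊕1⊕1⊕0⊕1 = 0
s4 (pos 4,5,6,7,12,13,14,15,20,21,22,23,28,29,30,31): 0⊕1⊕0⊕0⊕0⊕1⊕1⊕0⊕0⊕1⊕1⊕1⊕0⊕1⊕0⊕1 = 0
s8 (pos 8,9,10,11,12,13,14,15,24,25,26,27,28,29,30,31): 0⊕1⊕0⊕0⊕0⊕1⊕1⊕0⊕0⊕0⊕1⊕1⊕0⊕1⊕0⊕1 = 1
s16 (pos 16,17,18,19,20,21,22,23,24,25,26,27,28,29,30,31): 1⊕1⊕0⊕1⊕0⊕1⊕1⊕1⊕0⊕0⊕1⊕1⊕0⊕1⊕0⊕1 = 0
Syndrome s16…s1 = 01000 → error at position 8.

01000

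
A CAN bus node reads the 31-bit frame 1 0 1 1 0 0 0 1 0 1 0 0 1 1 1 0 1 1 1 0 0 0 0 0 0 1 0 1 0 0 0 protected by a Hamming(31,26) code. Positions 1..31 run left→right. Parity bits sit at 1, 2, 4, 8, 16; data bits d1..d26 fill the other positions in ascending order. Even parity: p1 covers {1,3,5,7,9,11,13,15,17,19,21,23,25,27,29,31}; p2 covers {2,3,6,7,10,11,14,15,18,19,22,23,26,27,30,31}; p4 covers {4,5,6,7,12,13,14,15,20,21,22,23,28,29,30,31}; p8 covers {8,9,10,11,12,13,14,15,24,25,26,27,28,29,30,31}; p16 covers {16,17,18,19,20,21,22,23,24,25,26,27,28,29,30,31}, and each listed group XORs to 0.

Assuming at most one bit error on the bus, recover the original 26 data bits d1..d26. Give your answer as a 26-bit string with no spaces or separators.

s1 (pos 1,3,5,7,9,11,13,15,17,19,21,23,25,27,29,31): 1⊕1⊕0⊕0⊕0⊕0⊕1⊕1⊕1⊕1⊕0⊕0⊕0⊕0⊕0⊕0 = 0
s2 (pos 2,3,6,7,10,11,14,15,18,19,22,23,26,27,30,31): 0⊕1⊕0⊕0⊕1⊕0⊕1⊕1⊕1⊕1⊕0⊕0⊕1⊕0⊕0⊕0 = 1
s4 (pos 4,5,6,7,12,13,14,15,20,21,22,23,28,29,30,31): 1⊕0⊕0⊕0⊕0⊕1⊕1⊕1⊕0⊕0⊕0⊕0⊕1⊕0⊕0⊕0 = 1
s8 (pos 8,9,10,11,12,13,14,15,24,25,26,27,28,29,30,31): 1⊕0⊕1⊕0⊕0⊕1⊕1⊕1⊕0⊕0⊕1⊕0⊕1⊕0⊕0⊕0 = 1
s16 (pos 16,17,18,19,20,21,22,23,24,25,26,27,28,29,30,31): 0⊕1⊕1⊕1⊕0⊕0⊕0⊕0⊕0⊕0⊕1⊕0⊕1⊕0⊕0⊕0 = 1
Syndrome s16…s1 = 11110 → error at position 30.
Flip position 30: 1011000101001110111000000101000 → 1011000101001110111000000101010
Read data bits from positions 3,5,6,7,9,10,11,12,13,14,15,17,18,19,20,21,22,23,24,25,26,27,28,29,30,31: 10000100111111000000101010

10000100111111000000101010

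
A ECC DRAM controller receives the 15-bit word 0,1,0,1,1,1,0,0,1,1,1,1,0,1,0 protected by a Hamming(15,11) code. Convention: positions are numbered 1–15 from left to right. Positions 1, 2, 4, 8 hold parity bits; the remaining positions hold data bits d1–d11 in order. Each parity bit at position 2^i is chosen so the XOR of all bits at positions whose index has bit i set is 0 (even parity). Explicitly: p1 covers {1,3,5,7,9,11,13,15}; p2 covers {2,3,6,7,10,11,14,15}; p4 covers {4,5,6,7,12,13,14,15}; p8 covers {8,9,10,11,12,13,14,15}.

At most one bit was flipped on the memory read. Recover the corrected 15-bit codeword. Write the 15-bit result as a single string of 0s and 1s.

010111001111011

s1 (pos 1,3,5,7,9,11,13,15): 0⊕0⊕1⊕0⊕1⊕1⊕0⊕0 = 1
s2 (pos 2,3,6,7,10,11,14,15): 1⊕0⊕1⊕0⊕1⊕1⊕1⊕0 = 1
s4 (pos 4,5,6,7,12,13,14,15): 1⊕1⊕1⊕0⊕1⊕0⊕1⊕0 = 1
s8 (pos 8,9,10,11,12,13,14,15): 0⊕1⊕1⊕1⊕1⊕0⊕1⊕0 = 1
Syndrome s8…s1 = 1111 → error at position 15.
Flip position 15: 010111001111010 → 010111001111011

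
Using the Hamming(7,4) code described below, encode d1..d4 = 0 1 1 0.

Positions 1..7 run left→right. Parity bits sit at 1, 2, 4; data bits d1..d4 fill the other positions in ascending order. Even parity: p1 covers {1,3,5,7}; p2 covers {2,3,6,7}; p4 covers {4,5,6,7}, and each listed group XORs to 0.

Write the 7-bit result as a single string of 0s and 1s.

Place data at non-parity positions: p1 p2 0 p4 1 1 0
p1 (pos 1,3,5,7): XOR of data positions = 0⊕1⊕0 = 1
p2 (pos 2,3,6,7): XOR of data positions = 0⊕1⊕0 = 1
p4 (pos 4,5,6,7): XOR of data positions = 1⊕1⊕0 = 0
Codeword: 1100110

1100110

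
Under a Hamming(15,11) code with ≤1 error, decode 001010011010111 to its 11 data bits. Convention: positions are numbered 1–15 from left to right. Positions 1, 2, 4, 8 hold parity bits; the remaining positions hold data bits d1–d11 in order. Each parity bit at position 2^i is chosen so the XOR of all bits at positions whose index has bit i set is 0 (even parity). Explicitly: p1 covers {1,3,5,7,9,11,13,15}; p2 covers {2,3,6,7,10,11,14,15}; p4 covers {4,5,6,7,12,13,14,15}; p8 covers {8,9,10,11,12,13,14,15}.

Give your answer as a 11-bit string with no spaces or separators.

s1 (pos 1,3,5,7,9,11,13,15): 0⊕1⊕1⊕0⊕1⊕1⊕1⊕1 = 0
s2 (pos 2,3,6,7,10,11,14,15): 0⊕1⊕0⊕0⊕0⊕1⊕1⊕1 = 0
s4 (pos 4,5,6,7,12,13,14,15): 0⊕1⊕0⊕0⊕0⊕1⊕1⊕1 = 0
s8 (pos 8,9,10,11,12,13,14,15): 1⊕1⊕0⊕1⊕0⊕1⊕1⊕1 = 0
Syndrome s8…s1 = 0000 → no error.
Read data bits from positions 3,5,6,7,9,10,11,12,13,14,15: 11001010111

11001010111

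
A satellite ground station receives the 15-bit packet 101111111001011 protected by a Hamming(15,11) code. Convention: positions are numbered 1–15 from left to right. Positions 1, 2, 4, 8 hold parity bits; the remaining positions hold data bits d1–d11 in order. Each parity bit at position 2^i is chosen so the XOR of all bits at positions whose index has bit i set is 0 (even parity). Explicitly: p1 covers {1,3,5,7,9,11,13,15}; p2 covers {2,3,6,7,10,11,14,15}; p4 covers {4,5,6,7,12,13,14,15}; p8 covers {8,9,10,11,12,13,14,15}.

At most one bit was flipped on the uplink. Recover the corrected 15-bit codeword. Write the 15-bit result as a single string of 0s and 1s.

101111111001001

s1 (pos 1,3,5,7,9,11,13,15): 1⊕1⊕1⊕1⊕1⊕0⊕0⊕1 = 0
s2 (pos 2,3,6,7,10,11,14,15): 0⊕1⊕1⊕1⊕0⊕0⊕1⊕1 = 1
s4 (pos 4,5,6,7,12,13,14,15): 1⊕1⊕1⊕1⊕1⊕0⊕1⊕1 = 1
s8 (pos 8,9,10,11,12,13,14,15): 1⊕1⊕0⊕0⊕1⊕0⊕1⊕1 = 1
Syndrome s8…s1 = 1110 → error at position 14.
Flip position 14: 101111111001011 → 101111111001001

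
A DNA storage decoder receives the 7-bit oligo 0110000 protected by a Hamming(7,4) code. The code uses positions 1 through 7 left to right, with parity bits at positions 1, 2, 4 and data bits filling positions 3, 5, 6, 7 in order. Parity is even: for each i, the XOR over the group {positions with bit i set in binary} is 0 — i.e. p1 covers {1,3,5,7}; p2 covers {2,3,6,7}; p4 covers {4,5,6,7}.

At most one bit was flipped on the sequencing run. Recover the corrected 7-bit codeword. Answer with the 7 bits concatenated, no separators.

s1 (pos 1,3,5,7): 0⊕1⊕0⊕0 = 1
s2 (pos 2,3,6,7): 1⊕1⊕0⊕0 = 0
s4 (pos 4,5,6,7): 0⊕0⊕0⊕0 = 0
Syndrome s4…s1 = 001 → error at position 1.
Flip position 1: 0110000 → 1110000

1110000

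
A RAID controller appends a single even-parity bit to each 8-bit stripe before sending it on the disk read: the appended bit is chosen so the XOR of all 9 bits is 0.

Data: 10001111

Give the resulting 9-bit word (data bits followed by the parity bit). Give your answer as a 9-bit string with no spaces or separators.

100011111

XOR of the 8 data bits: 1⊕0⊕0⊕0⊕1⊕1⊕1⊕1 = 1
Parity bit = 1 (so all 9 bits XOR to 0).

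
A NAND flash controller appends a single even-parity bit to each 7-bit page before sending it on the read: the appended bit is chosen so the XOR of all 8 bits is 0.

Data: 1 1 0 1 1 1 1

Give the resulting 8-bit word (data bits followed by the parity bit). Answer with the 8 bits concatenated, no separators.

XOR of the 7 data bits: 1⊕1⊕0⊕1⊕1⊕1⊕1 = 0
Parity bit = 0 (so all 8 bits XOR to 0).

11011110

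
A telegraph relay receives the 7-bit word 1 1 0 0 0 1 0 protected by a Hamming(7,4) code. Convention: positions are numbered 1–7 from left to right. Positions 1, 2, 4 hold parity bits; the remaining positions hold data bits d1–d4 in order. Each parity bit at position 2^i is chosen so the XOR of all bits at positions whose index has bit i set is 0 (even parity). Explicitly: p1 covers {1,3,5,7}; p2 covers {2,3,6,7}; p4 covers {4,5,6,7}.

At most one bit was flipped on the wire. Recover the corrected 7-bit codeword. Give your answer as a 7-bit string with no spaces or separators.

s1 (pos 1,3,5,7): 1⊕0⊕0⊕0 = 1
s2 (pos 2,3,6,7): 1⊕0⊕1⊕0 = 0
s4 (pos 4,5,6,7): 0⊕0⊕1⊕0 = 1
Syndrome s4…s1 = 101 → error at position 5.
Flip position 5: 1100010 → 1100110

1100110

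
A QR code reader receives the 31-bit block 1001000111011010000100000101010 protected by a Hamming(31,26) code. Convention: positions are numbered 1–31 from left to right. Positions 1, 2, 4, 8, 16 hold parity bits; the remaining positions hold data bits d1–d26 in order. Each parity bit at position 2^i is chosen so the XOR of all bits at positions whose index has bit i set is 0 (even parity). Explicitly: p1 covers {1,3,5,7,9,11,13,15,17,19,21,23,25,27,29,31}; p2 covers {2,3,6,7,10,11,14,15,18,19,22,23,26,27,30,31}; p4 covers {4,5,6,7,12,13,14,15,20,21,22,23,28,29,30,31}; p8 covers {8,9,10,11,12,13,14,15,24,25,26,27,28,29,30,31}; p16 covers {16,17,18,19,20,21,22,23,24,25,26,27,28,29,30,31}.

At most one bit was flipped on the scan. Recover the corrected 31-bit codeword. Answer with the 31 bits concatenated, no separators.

1001000111001010000100000101010

s1 (pos 1,3,5,7,9,11,13,15,17,19,21,23,25,27,29,31): 1⊕0⊕0⊕0⊕1⊕0⊕1⊕1⊕0⊕0⊕0⊕0⊕0⊕0⊕0⊕0 = 0
s2 (pos 2,3,6,7,10,11,14,15,18,19,22,23,26,27,30,31): 0⊕0⊕0⊕0⊕1⊕0⊕0⊕1⊕0⊕0⊕0⊕0⊕1⊕0⊕1⊕0 = 0
s4 (pos 4,5,6,7,12,13,14,15,20,21,22,23,28,29,30,31): 1⊕0⊕0⊕0⊕1⊕1⊕0⊕1⊕1⊕0⊕0⊕0⊕1⊕0⊕1⊕0 = 1
s8 (pos 8,9,10,11,12,13,14,15,24,25,26,27,28,29,30,31): 1⊕1⊕1⊕0⊕1⊕1⊕0⊕1⊕0⊕0⊕1⊕0⊕1⊕0⊕1⊕0 = 1
s16 (pos 16,17,18,19,20,21,22,23,24,25,26,27,28,29,30,31): 0⊕0⊕0⊕0⊕1⊕0⊕0⊕0⊕0⊕0⊕1⊕0⊕1⊕0⊕1⊕0 = 0
Syndrome s16…s1 = 01100 → error at position 12.
Flip position 12: 1001000111011010000100000101010 → 1001000111001010000100000101010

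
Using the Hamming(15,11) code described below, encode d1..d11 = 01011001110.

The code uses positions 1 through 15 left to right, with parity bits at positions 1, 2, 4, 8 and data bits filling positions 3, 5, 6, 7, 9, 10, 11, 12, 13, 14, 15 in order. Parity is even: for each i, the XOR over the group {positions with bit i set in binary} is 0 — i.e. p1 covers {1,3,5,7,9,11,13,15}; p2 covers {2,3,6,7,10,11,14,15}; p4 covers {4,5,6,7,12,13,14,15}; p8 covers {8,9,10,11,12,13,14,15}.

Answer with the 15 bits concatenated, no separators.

Place data at non-parity positions: p1 p2 0 p4 1 0 1 p8 1 0 0 1 1 1 0
p1 (pos 1,3,5,7,9,11,13,15): XOR of data positions = 0⊕1⊕1⊕1⊕0⊕1⊕0 = 0
p2 (pos 2,3,6,7,10,11,14,15): XOR of data positions = 0⊕0⊕1⊕0⊕0⊕1⊕0 = 0
p4 (pos 4,5,6,7,12,13,14,15): XOR of data positions = 1⊕0⊕1⊕1⊕1⊕1⊕0 = 1
p8 (pos 8,9,10,11,12,13,14,15): XOR of data positions = 1⊕0⊕0⊕1⊕1⊕1⊕0 = 0
Codeword: 000110101001110

000110101001110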